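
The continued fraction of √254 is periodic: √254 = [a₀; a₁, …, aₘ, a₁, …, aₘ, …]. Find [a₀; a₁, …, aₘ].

a₀ = ⌊√254⌋ = 15.
With m₀=0, d₀=1 and mₖ₊₁ = dₖaₖ − mₖ, dₖ₊₁ = (n − mₖ₊₁²)/dₖ, aₖ₊₁ = ⌊(a₀+mₖ₊₁)/dₖ₊₁⌋:
  k=1: m=15, d=29, a=1
  k=2: m=14, d=2, a=14
  k=3: m=14, d=29, a=1
  k=4: m=15, d=1, a=30
d=1 and a=2a₀=30 at k=4, so the next step gives (m, d) = (15, 29) again — its k=1 value — and the period has length 4.

[15; 1, 14, 1, 30]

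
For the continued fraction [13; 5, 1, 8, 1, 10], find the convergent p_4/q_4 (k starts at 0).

Using pₖ = aₖpₖ₋₁ + pₖ₋₂, qₖ = aₖqₖ₋₁ + qₖ₋₂ (with p₋₁=1, p₋₂=0, q₋₁=0, q₋₂=1):
  k=0: a=13, p=13, q=1
  k=1: a=5, p=66, q=5
  k=2: a=1, p=79, q=6
  k=3: a=8, p=698, q=53
  k=4: a=1, p=777, q=59

777/59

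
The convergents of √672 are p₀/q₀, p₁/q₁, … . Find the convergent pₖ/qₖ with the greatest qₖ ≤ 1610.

√672 = [25; 1, 11, 1, 50, …] (period length 4).
Convergents:
  p_0/q_0 = 25/1
  p_1/q_1 = 26/1
  p_2/q_2 = 311/12
  p_3/q_3 = 337/13
  p_4/q_4 = 17161/662
  p_5/q_5 = 17498/675
  p_6/q_6 = 209639/8087
q_5 = 675 ≤ 1610 < 8087 = q_6, so the answer is 17498/675.

17498/675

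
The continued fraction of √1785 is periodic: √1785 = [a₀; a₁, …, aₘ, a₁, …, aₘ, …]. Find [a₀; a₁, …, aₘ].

a₀ = ⌊√1785⌋ = 42.
With m₀=0, d₀=1 and mₖ₊₁ = dₖaₖ − mₖ, dₖ₊₁ = (n − mₖ₊₁²)/dₖ, aₖ₊₁ = ⌊(a₀+mₖ₊₁)/dₖ₊₁⌋:
  k=1: m=42, d=21, a=4
  k=2: m=42, d=1, a=84
d=1 and a=2a₀=84 at k=2, so the next step gives (m, d) = (42, 21) again — its k=1 value — and the period has length 2.

[42; 4, 84]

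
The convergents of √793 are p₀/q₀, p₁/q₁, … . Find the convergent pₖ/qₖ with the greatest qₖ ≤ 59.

704/25

√793 = [28; 6, 4, 6, 56, …] (period length 4).
Convergents:
  p_0/q_0 = 28/1
  p_1/q_1 = 169/6
  p_2/q_2 = 704/25
  p_3/q_3 = 4393/156
q_2 = 25 ≤ 59 < 156 = q_3, so the answer is 704/25.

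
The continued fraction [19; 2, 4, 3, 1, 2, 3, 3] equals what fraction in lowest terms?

22637/1164

Fold from the inside: start with 3/1.
  3 + 1/3 = 10/3
  2 + 3/10 = 23/10
  1 + 10/23 = 33/23
  3 + 23/33 = 122/33
  4 + 33/122 = 521/122
  2 + 122/521 = 1164/521
  19 + 521/1164 = 22637/1164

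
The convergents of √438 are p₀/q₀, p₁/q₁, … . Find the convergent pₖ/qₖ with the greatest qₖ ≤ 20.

293/14

√438 = [20; 1, 12, 1, 40, …] (period length 4).
Convergents:
  p_0/q_0 = 20/1
  p_1/q_1 = 21/1
  p_2/q_2 = 272/13
  p_3/q_3 = 293/14
  p_4/q_4 = 11992/573
q_3 = 14 ≤ 20 < 573 = q_4, so the answer is 293/14.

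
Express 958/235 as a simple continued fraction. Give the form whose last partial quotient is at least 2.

958 = 4*235 + 18
235 = 13*18 + 1
18 = 18*1 + 0  (stop)
So 958/235 = [4; 13, 18].

[4; 13, 18]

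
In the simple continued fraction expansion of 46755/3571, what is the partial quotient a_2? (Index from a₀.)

46755 = 13·3571 + 332   →  a_0 = 13
3571 = 10·332 + 251   →  a_1 = 10
332 = 1·251 + 81   →  a_2 = 1

1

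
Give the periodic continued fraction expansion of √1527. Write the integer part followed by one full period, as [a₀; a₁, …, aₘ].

a₀ = ⌊√1527⌋ = 39.
With m₀=0, d₀=1 and mₖ₊₁ = dₖaₖ − mₖ, dₖ₊₁ = (n − mₖ₊₁²)/dₖ, aₖ₊₁ = ⌊(a₀+mₖ₊₁)/dₖ₊₁⌋:
  k=1: m=39, d=6, a=13
  k=2: m=39, d=1, a=78
d=1 and a=2a₀=78 at k=2, so the next step gives (m, d) = (39, 6) again — its k=1 value — and the period has length 2.

[39; 13, 78]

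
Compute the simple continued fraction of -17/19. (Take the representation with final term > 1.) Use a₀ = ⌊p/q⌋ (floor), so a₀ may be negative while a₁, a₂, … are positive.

-17 = -1·19 + 2
19 = 9·2 + 1
2 = 2·1 + 0  (stop)
So -17/19 = [-1; 9, 2].

[-1; 9, 2]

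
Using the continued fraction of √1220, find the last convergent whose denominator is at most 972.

33706/965

√1220 = [34; 1, 12, 1, 68, …] (period length 4).
Convergents:
  p_0/q_0 = 34/1
  p_1/q_1 = 35/1
  p_2/q_2 = 454/13
  p_3/q_3 = 489/14
  p_4/q_4 = 33706/965
  p_5/q_5 = 34195/979
q_4 = 965 ≤ 972 < 979 = q_5, so the answer is 33706/965.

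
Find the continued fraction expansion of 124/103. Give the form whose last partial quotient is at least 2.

124 = 1*103 + 21
103 = 4*21 + 19
21 = 1*19 + 2
19 = 9*2 + 1
2 = 2*1 + 0  (stop)
So 124/103 = [1; 4, 1, 9, 2].

[1; 4, 1, 9, 2]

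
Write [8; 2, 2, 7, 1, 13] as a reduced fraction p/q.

4900/583

Fold from the inside: start with 13/1.
  1 + 1/13 = 14/13
  7 + 13/14 = 111/14
  2 + 14/111 = 236/111
  2 + 111/236 = 583/236
  8 + 236/583 = 4900/583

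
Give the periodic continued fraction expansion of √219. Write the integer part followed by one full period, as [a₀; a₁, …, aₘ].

[14; 1, 3, 1, 28]

a₀ = ⌊√219⌋ = 14.
With m₀=0, d₀=1 and mₖ₊₁ = dₖaₖ − mₖ, dₖ₊₁ = (n − mₖ₊₁²)/dₖ, aₖ₊₁ = ⌊(a₀+mₖ₊₁)/dₖ₊₁⌋:
  k=1: m=14, d=23, a=1
  k=2: m=9, d=6, a=3
  k=3: m=9, d=23, a=1
  k=4: m=14, d=1, a=28
d=1 and a=2a₀=28 at k=4, so the next step gives (m, d) = (14, 23) again — its k=1 value — and the period has length 4.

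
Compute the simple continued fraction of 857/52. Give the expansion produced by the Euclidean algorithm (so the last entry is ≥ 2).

[16; 2, 12, 2]

857 = 16*52 + 25
52 = 2*25 + 2
25 = 12*2 + 1
2 = 2*1 + 0  (stop)
So 857/52 = [16; 2, 12, 2].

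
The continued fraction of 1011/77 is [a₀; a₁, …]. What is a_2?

1

1011 = 13·77 + 10   →  a_0 = 13
77 = 7·10 + 7   →  a_1 = 7
10 = 1·7 + 3   →  a_2 = 1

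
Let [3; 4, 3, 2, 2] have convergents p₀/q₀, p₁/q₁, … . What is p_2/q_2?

42/13

Using pₖ = aₖpₖ₋₁ + pₖ₋₂, qₖ = aₖqₖ₋₁ + qₖ₋₂ (with p₋₁=1, p₋₂=0, q₋₁=0, q₋₂=1):
  k=0: a=3, p=3, q=1
  k=1: a=4, p=13, q=4
  k=2: a=3, p=42, q=13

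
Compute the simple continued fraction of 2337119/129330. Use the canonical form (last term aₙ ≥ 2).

2337119 = 18×129330 + 9179
129330 = 14×9179 + 824
9179 = 11×824 + 115
824 = 7×115 + 19
115 = 6×19 + 1
19 = 19×1 + 0  (stop)
So 2337119/129330 = [18; 14, 11, 7, 6, 19].

[18; 14, 11, 7, 6, 19]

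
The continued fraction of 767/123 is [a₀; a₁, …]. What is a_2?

4

767 = 6·123 + 29   →  a_0 = 6
123 = 4·29 + 7   →  a_1 = 4
29 = 4·7 + 1   →  a_2 = 4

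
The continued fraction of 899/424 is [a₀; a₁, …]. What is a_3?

5

899 = 2·424 + 51   →  a_0 = 2
424 = 8·51 + 16   →  a_1 = 8
51 = 3·16 + 3   →  a_2 = 3
16 = 5·3 + 1   →  a_3 = 5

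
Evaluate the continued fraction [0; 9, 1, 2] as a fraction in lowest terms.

Using pₖ = aₖpₖ₋₁ + pₖ₋₂ and qₖ = aₖqₖ₋₁ + qₖ₋₂:
  k=0: a=0, p=0, q=1
  k=1: a=9, p=1, q=9
  k=2: a=1, p=1, q=10
  k=3: a=2, p=3, q=29

3/29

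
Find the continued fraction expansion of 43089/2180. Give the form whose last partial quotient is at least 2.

[19; 1, 3, 3, 1, 3, 8, 4]

43089 = 19*2180 + 1669
2180 = 1*1669 + 511
1669 = 3*511 + 136
511 = 3*136 + 103
136 = 1*103 + 33
103 = 3*33 + 4
33 = 8*4 + 1
4 = 4*1 + 0  (stop)
So 43089/2180 = [19; 1, 3, 3, 1, 3, 8, 4].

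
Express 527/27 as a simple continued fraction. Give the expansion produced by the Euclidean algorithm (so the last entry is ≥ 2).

[19; 1, 1, 13]

527 = 19×27 + 14
27 = 1×14 + 13
14 = 1×13 + 1
13 = 13×1 + 0  (stop)
So 527/27 = [19; 1, 1, 13].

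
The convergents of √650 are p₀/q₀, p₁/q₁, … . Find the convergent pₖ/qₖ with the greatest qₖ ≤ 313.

5201/204

√650 = [25; 2, 50, …] (period length 2).
Convergents:
  p_0/q_0 = 25/1
  p_1/q_1 = 51/2
  p_2/q_2 = 2575/101
  p_3/q_3 = 5201/204
  p_4/q_4 = 262625/10301
q_3 = 204 ≤ 313 < 10301 = q_4, so the answer is 5201/204.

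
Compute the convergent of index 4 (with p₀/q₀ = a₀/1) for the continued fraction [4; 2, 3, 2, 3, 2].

Using pₖ = aₖpₖ₋₁ + pₖ₋₂, qₖ = aₖqₖ₋₁ + qₖ₋₂ (with p₋₁=1, p₋₂=0, q₋₁=0, q₋₂=1):
  k=0: a=4, p=4, q=1
  k=1: a=2, p=9, q=2
  k=2: a=3, p=31, q=7
  k=3: a=2, p=71, q=16
  k=4: a=3, p=244, q=55

244/55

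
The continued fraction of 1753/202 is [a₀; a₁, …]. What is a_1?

1

1753 = 8·202 + 137   →  a_0 = 8
202 = 1·137 + 65   →  a_1 = 1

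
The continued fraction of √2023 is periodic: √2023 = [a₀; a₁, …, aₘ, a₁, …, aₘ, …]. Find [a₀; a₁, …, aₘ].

[44; 1, 43, 1, 88]

a₀ = ⌊√2023⌋ = 44.
With m₀=0, d₀=1 and mₖ₊₁ = dₖaₖ − mₖ, dₖ₊₁ = (n − mₖ₊₁²)/dₖ, aₖ₊₁ = ⌊(a₀+mₖ₊₁)/dₖ₊₁⌋:
  k=1: m=44, d=87, a=1
  k=2: m=43, d=2, a=43
  k=3: m=43, d=87, a=1
  k=4: m=44, d=1, a=88
d=1 and a=2a₀=88 at k=4, so the next step gives (m, d) = (44, 87) again — its k=1 value — and the period has length 4.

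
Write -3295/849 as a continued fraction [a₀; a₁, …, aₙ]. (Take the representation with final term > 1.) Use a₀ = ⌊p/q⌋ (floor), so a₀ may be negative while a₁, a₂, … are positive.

-3295 = -4*849 + 101
849 = 8*101 + 41
101 = 2*41 + 19
41 = 2*19 + 3
19 = 6*3 + 1
3 = 3*1 + 0  (stop)
So -3295/849 = [-4; 8, 2, 2, 6, 3].

[-4; 8, 2, 2, 6, 3]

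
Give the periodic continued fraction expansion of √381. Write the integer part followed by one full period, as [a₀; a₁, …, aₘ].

[19; 1, 1, 12, 1, 1, 38]

a₀ = ⌊√381⌋ = 19.
With m₀=0, d₀=1 and mₖ₊₁ = dₖaₖ − mₖ, dₖ₊₁ = (n − mₖ₊₁²)/dₖ, aₖ₊₁ = ⌊(a₀+mₖ₊₁)/dₖ₊₁⌋:
  k=1: m=19, d=20, a=1
  k=2: m=1, d=19, a=1
  k=3: m=18, d=3, a=12
  k=4: m=18, d=19, a=1
  k=5: m=1, d=20, a=1
  k=6: m=19, d=1, a=38
d=1 and a=2a₀=38 at k=6, so the next step gives (m, d) = (19, 20) again — its k=1 value — and the period has length 6.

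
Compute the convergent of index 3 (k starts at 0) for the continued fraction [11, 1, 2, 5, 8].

187/16

Using pₖ = aₖpₖ₋₁ + pₖ₋₂, qₖ = aₖqₖ₋₁ + qₖ₋₂ (with p₋₁=1, p₋₂=0, q₋₁=0, q₋₂=1):
  k=0: a=11, p=11, q=1
  k=1: a=1, p=12, q=1
  k=2: a=2, p=35, q=3
  k=3: a=5, p=187, q=16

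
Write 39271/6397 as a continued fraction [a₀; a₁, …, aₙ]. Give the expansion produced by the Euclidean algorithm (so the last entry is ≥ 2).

39271 = 6×6397 + 889
6397 = 7×889 + 174
889 = 5×174 + 19
174 = 9×19 + 3
19 = 6×3 + 1
3 = 3×1 + 0  (stop)
So 39271/6397 = [6; 7, 5, 9, 6, 3].

[6; 7, 5, 9, 6, 3]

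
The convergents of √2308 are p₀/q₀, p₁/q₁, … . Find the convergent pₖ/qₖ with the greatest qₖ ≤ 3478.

√2308 = [48; 24, 96, …] (period length 2).
Convergents:
  p_0/q_0 = 48/1
  p_1/q_1 = 1153/24
  p_2/q_2 = 110736/2305
  p_3/q_3 = 2658817/55344
q_2 = 2305 ≤ 3478 < 55344 = q_3, so the answer is 110736/2305.

110736/2305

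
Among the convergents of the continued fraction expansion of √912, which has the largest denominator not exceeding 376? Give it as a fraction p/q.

9090/301

√912 = [30; 5, 60, …] (period length 2).
Convergents:
  p_0/q_0 = 30/1
  p_1/q_1 = 151/5
  p_2/q_2 = 9090/301
  p_3/q_3 = 45601/1510
q_2 = 301 ≤ 376 < 1510 = q_3, so the answer is 9090/301.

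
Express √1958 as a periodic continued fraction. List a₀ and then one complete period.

a₀ = ⌊√1958⌋ = 44.
With m₀=0, d₀=1 and mₖ₊₁ = dₖaₖ − mₖ, dₖ₊₁ = (n − mₖ₊₁²)/dₖ, aₖ₊₁ = ⌊(a₀+mₖ₊₁)/dₖ₊₁⌋:
  k=1: m=44, d=22, a=4
  k=2: m=44, d=1, a=88
d=1 and a=2a₀=88 at k=2, so the next step gives (m, d) = (44, 22) again — its k=1 value — and the period has length 2.

[44; 4, 88]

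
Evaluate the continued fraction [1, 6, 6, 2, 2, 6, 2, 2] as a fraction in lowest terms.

7793/6704

Fold from the inside: start with 2/1.
  2 + 1/2 = 5/2
  6 + 2/5 = 32/5
  2 + 5/32 = 69/32
  2 + 32/69 = 170/69
  6 + 69/170 = 1089/170
  6 + 170/1089 = 6704/1089
  1 + 1089/6704 = 7793/6704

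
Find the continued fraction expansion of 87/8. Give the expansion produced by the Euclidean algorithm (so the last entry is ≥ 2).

[10; 1, 7]

87 = 10×8 + 7
8 = 1×7 + 1
7 = 7×1 + 0  (stop)
So 87/8 = [10; 1, 7].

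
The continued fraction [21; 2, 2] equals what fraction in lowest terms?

107/5

Fold from the inside: start with 2/1.
  2 + 1/2 = 5/2
  21 + 2/5 = 107/5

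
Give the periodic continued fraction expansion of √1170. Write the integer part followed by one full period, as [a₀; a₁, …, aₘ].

[34; 4, 1, 6, 1, 4, 68]

a₀ = ⌊√1170⌋ = 34.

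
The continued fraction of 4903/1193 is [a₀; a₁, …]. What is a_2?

9

4903 = 4·1193 + 131   →  a_0 = 4
1193 = 9·131 + 14   →  a_1 = 9
131 = 9·14 + 5   →  a_2 = 9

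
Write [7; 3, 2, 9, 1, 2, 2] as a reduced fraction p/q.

3622/497

Fold from the inside: start with 2/1.
  2 + 1/2 = 5/2
  1 + 2/5 = 7/5
  9 + 5/7 = 68/7
  2 + 7/68 = 143/68
  3 + 68/143 = 497/143
  7 + 143/497 = 3622/497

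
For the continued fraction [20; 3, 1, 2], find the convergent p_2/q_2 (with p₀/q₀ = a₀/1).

Using pₖ = aₖpₖ₋₁ + pₖ₋₂, qₖ = aₖqₖ₋₁ + qₖ₋₂ (with p₋₁=1, p₋₂=0, q₋₁=0, q₋₂=1):
  k=0: a=20, p=20, q=1
  k=1: a=3, p=61, q=3
  k=2: a=1, p=81, q=4

81/4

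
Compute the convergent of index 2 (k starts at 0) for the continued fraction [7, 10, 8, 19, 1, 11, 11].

575/81

Using pₖ = aₖpₖ₋₁ + pₖ₋₂, qₖ = aₖqₖ₋₁ + qₖ₋₂ (with p₋₁=1, p₋₂=0, q₋₁=0, q₋₂=1):
  k=0: a=7, p=7, q=1
  k=1: a=10, p=71, q=10
  k=2: a=8, p=575, q=81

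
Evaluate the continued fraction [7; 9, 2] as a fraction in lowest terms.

Using pₖ = aₖpₖ₋₁ + pₖ₋₂ and qₖ = aₖqₖ₋₁ + qₖ₋₂:
  k=0: a=7, p=7, q=1
  k=1: a=9, p=64, q=9
  k=2: a=2, p=135, q=19

135/19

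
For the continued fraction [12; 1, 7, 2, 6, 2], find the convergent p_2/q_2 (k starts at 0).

103/8

Using pₖ = aₖpₖ₋₁ + pₖ₋₂, qₖ = aₖqₖ₋₁ + qₖ₋₂ (with p₋₁=1, p₋₂=0, q₋₁=0, q₋₂=1):
  k=0: a=12, p=12, q=1
  k=1: a=1, p=13, q=1
  k=2: a=7, p=103, q=8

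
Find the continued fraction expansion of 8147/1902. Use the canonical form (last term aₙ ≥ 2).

[4; 3, 1, 1, 8, 5, 6]

8147 = 4·1902 + 539
1902 = 3·539 + 285
539 = 1·285 + 254
285 = 1·254 + 31
254 = 8·31 + 6
31 = 5·6 + 1
6 = 6·1 + 0  (stop)
So 8147/1902 = [4; 3, 1, 1, 8, 5, 6].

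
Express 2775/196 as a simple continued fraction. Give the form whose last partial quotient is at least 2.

2775 = 14*196 + 31
196 = 6*31 + 10
31 = 3*10 + 1
10 = 10*1 + 0  (stop)
So 2775/196 = [14; 6, 3, 10].

[14; 6, 3, 10]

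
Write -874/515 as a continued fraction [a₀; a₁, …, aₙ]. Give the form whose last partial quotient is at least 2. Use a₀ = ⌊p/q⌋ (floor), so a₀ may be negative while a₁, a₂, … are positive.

[-2; 3, 3, 3, 7, 2]

-874 = -2·515 + 156
515 = 3·156 + 47
156 = 3·47 + 15
47 = 3·15 + 2
15 = 7·2 + 1
2 = 2·1 + 0  (stop)
So -874/515 = [-2; 3, 3, 3, 7, 2].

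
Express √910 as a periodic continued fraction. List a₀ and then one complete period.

a₀ = ⌊√910⌋ = 30.
With m₀=0, d₀=1 and mₖ₊₁ = dₖaₖ − mₖ, dₖ₊₁ = (n − mₖ₊₁²)/dₖ, aₖ₊₁ = ⌊(a₀+mₖ₊₁)/dₖ₊₁⌋:
  k=1: m=30, d=10, a=6
  k=2: m=30, d=1, a=60
d=1 and a=2a₀=60 at k=2, so the next step gives (m, d) = (30, 10) again — its k=1 value — and the period has length 2.

[30; 6, 60]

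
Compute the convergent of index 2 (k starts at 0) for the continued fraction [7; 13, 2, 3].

191/27

Using pₖ = aₖpₖ₋₁ + pₖ₋₂, qₖ = aₖqₖ₋₁ + qₖ₋₂ (with p₋₁=1, p₋₂=0, q₋₁=0, q₋₂=1):
  k=0: a=7, p=7, q=1
  k=1: a=13, p=92, q=13
  k=2: a=2, p=191, q=27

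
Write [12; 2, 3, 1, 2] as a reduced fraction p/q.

311/25

Fold from the inside: start with 2/1.
  1 + 1/2 = 3/2
  3 + 2/3 = 11/3
  2 + 3/11 = 25/11
  12 + 11/25 = 311/25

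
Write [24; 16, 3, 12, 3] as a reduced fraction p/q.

Fold from the inside: start with 3/1.
  12 + 1/3 = 37/3
  3 + 3/37 = 114/37
  16 + 37/114 = 1861/114
  24 + 114/1861 = 44778/1861

44778/1861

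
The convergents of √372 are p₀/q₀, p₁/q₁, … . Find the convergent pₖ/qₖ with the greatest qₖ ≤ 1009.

√372 = [19; 3, 2, 12, 2, 3, 38, …] (period length 6).
Convergents:
  p_0/q_0 = 19/1
  p_1/q_1 = 58/3
  p_2/q_2 = 135/7
  p_3/q_3 = 1678/87
  p_4/q_4 = 3491/181
  p_5/q_5 = 12151/630
  p_6/q_6 = 465229/24121
q_5 = 630 ≤ 1009 < 24121 = q_6, so the answer is 12151/630.

12151/630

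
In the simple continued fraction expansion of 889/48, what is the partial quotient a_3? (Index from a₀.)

11

889 = 18·48 + 25   →  a_0 = 18
48 = 1·25 + 23   →  a_1 = 1
25 = 1·23 + 2   →  a_2 = 1
23 = 11·2 + 1   →  a_3 = 11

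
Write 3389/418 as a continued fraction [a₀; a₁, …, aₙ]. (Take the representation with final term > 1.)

3389 = 8*418 + 45
418 = 9*45 + 13
45 = 3*13 + 6
13 = 2*6 + 1
6 = 6*1 + 0  (stop)
So 3389/418 = [8; 9, 3, 2, 6].

[8; 9, 3, 2, 6]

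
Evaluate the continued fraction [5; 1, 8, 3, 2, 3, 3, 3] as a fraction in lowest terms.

Fold from the inside: start with 3/1.
  3 + 1/3 = 10/3
  3 + 3/10 = 33/10
  2 + 10/33 = 76/33
  3 + 33/76 = 261/76
  8 + 76/261 = 2164/261
  1 + 261/2164 = 2425/2164
  5 + 2164/2425 = 14289/2425

14289/2425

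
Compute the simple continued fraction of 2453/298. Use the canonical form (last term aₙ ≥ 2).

[8; 4, 3, 7, 3]

2453 = 8×298 + 69
298 = 4×69 + 22
69 = 3×22 + 3
22 = 7×3 + 1
3 = 3×1 + 0  (stop)
So 2453/298 = [8; 4, 3, 7, 3].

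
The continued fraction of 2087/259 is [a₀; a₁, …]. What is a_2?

3

2087 = 8·259 + 15   →  a_0 = 8
259 = 17·15 + 4   →  a_1 = 17
15 = 3·4 + 3   →  a_2 = 3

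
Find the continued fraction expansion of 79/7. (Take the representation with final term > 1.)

79 = 11*7 + 2
7 = 3*2 + 1
2 = 2*1 + 0  (stop)
So 79/7 = [11; 3, 2].

[11; 3, 2]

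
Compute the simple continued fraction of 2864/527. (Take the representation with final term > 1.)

[5; 2, 3, 3, 7, 3]

2864 = 5*527 + 229
527 = 2*229 + 69
229 = 3*69 + 22
69 = 3*22 + 3
22 = 7*3 + 1
3 = 3*1 + 0  (stop)
So 2864/527 = [5; 2, 3, 3, 7, 3].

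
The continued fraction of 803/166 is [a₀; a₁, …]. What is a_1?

803 = 4·166 + 139   →  a_0 = 4
166 = 1·139 + 27   →  a_1 = 1

1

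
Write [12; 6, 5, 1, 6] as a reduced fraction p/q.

3077/253

Fold from the inside: start with 6/1.
  1 + 1/6 = 7/6
  5 + 6/7 = 41/7
  6 + 7/41 = 253/41
  12 + 41/253 = 3077/253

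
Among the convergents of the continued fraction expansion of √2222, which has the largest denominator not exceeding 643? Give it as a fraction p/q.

√2222 = [47; 7, 4, 7, 94, …] (period length 4).
Convergents:
  p_0/q_0 = 47/1
  p_1/q_1 = 330/7
  p_2/q_2 = 1367/29
  p_3/q_3 = 9899/210
  p_4/q_4 = 931873/19769
q_3 = 210 ≤ 643 < 19769 = q_4, so the answer is 9899/210.

9899/210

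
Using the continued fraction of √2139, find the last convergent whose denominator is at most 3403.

√2139 = [46; 4, 92, …] (period length 2).
Convergents:
  p_0/q_0 = 46/1
  p_1/q_1 = 185/4
  p_2/q_2 = 17066/369
  p_3/q_3 = 68449/1480
  p_4/q_4 = 6314374/136529
q_3 = 1480 ≤ 3403 < 136529 = q_4, so the answer is 68449/1480.

68449/1480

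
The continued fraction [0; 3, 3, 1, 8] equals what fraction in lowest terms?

Fold from the inside: start with 8/1.
  1 + 1/8 = 9/8
  3 + 8/9 = 35/9
  3 + 9/35 = 114/35
  0 + 35/114 = 35/114

35/114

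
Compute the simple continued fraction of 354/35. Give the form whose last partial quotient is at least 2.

[10; 8, 1, 3]

354 = 10·35 + 4
35 = 8·4 + 3
4 = 1·3 + 1
3 = 3·1 + 0  (stop)
So 354/35 = [10; 8, 1, 3].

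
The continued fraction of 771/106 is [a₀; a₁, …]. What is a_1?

771 = 7·106 + 29   →  a_0 = 7
106 = 3·29 + 19   →  a_1 = 3

3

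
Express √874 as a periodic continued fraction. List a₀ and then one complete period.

a₀ = ⌊√874⌋ = 29.
With m₀=0, d₀=1 and mₖ₊₁ = dₖaₖ − mₖ, dₖ₊₁ = (n − mₖ₊₁²)/dₖ, aₖ₊₁ = ⌊(a₀+mₖ₊₁)/dₖ₊₁⌋:
  k=1: m=29, d=33, a=1
  k=2: m=4, d=26, a=1
  k=3: m=22, d=15, a=3
  k=4: m=23, d=23, a=2
  k=5: m=23, d=15, a=3
  k=6: m=22, d=26, a=1
  k=7: m=4, d=33, a=1
  k=8: m=29, d=1, a=58
d=1 and a=2a₀=58 at k=8, so the next step gives (m, d) = (29, 33) again — its k=1 value — and the period has length 8.

[29; 1, 1, 3, 2, 3, 1, 1, 58]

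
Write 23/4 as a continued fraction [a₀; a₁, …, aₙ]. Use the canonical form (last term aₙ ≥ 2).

[5; 1, 3]

23 = 5·4 + 3
4 = 1·3 + 1
3 = 3·1 + 0  (stop)
So 23/4 = [5; 1, 3].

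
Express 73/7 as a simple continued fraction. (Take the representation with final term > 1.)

73 = 10·7 + 3
7 = 2·3 + 1
3 = 3·1 + 0  (stop)
So 73/7 = [10; 2, 3].

[10; 2, 3]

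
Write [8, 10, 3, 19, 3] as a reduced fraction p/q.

Using pₖ = aₖpₖ₋₁ + pₖ₋₂ and qₖ = aₖqₖ₋₁ + qₖ₋₂:
  k=0: a=8, p=8, q=1
  k=1: a=10, p=81, q=10
  k=2: a=3, p=251, q=31
  k=3: a=19, p=4850, q=599
  k=4: a=3, p=14801, q=1828

14801/1828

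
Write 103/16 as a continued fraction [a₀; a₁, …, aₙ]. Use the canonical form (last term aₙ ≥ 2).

[6; 2, 3, 2]

103 = 6*16 + 7
16 = 2*7 + 2
7 = 3*2 + 1
2 = 2*1 + 0  (stop)
So 103/16 = [6; 2, 3, 2].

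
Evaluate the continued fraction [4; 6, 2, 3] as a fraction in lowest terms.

187/45

Fold from the inside: start with 3/1.
  2 + 1/3 = 7/3
  6 + 3/7 = 45/7
  4 + 7/45 = 187/45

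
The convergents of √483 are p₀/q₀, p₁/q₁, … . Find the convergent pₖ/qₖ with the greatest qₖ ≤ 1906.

√483 = [21; 1, 42, …] (period length 2).
Convergents:
  p_0/q_0 = 21/1
  p_1/q_1 = 22/1
  p_2/q_2 = 945/43
  p_3/q_3 = 967/44
  p_4/q_4 = 41559/1891
  p_5/q_5 = 42526/1935
q_4 = 1891 ≤ 1906 < 1935 = q_5, so the answer is 41559/1891.

41559/1891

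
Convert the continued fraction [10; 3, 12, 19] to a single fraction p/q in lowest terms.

7289/706

Using pₖ = aₖpₖ₋₁ + pₖ₋₂ and qₖ = aₖqₖ₋₁ + qₖ₋₂:
  k=0: a=10, p=10, q=1
  k=1: a=3, p=31, q=3
  k=2: a=12, p=382, q=37
  k=3: a=19, p=7289, q=706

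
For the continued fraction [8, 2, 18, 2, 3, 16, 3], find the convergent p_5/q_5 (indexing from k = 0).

Using pₖ = aₖpₖ₋₁ + pₖ₋₂, qₖ = aₖqₖ₋₁ + qₖ₋₂ (with p₋₁=1, p₋₂=0, q₋₁=0, q₋₂=1):
  k=0: a=8, p=8, q=1
  k=1: a=2, p=17, q=2
  k=2: a=18, p=314, q=37
  k=3: a=2, p=645, q=76
  k=4: a=3, p=2249, q=265
  k=5: a=16, p=36629, q=4316

36629/4316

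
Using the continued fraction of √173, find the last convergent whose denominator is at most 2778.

29239/2223

√173 = [13; 6, 1, 1, 6, 26, …] (period length 5).
Convergents:
  p_0/q_0 = 13/1
  p_1/q_1 = 79/6
  p_2/q_2 = 92/7
  p_3/q_3 = 171/13
  p_4/q_4 = 1118/85
  p_5/q_5 = 29239/2223
  p_6/q_6 = 176552/13423
q_5 = 2223 ≤ 2778 < 13423 = q_6, so the answer is 29239/2223.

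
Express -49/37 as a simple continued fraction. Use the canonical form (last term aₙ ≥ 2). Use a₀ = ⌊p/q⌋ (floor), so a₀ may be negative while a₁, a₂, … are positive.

[-2; 1, 2, 12]

-49 = -2*37 + 25
37 = 1*25 + 12
25 = 2*12 + 1
12 = 12*1 + 0  (stop)
So -49/37 = [-2; 1, 2, 12].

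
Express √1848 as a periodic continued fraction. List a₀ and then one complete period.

a₀ = ⌊√1848⌋ = 42.
With m₀=0, d₀=1 and mₖ₊₁ = dₖaₖ − mₖ, dₖ₊₁ = (n − mₖ₊₁²)/dₖ, aₖ₊₁ = ⌊(a₀+mₖ₊₁)/dₖ₊₁⌋:
  k=1: m=42, d=84, a=1
  k=2: m=42, d=1, a=84
d=1 and a=2a₀=84 at k=2, so the next step gives (m, d) = (42, 84) again — its k=1 value — and the period has length 2.

[42; 1, 84]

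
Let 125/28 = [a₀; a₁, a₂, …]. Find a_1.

125 = 4·28 + 13   →  a_0 = 4
28 = 2·13 + 2   →  a_1 = 2

2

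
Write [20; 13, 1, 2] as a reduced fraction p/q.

823/41

Fold from the inside: start with 2/1.
  1 + 1/2 = 3/2
  13 + 2/3 = 41/3
  20 + 3/41 = 823/41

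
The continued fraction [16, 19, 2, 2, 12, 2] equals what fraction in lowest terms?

Fold from the inside: start with 2/1.
  12 + 1/2 = 25/2
  2 + 2/25 = 52/25
  2 + 25/52 = 129/52
  19 + 52/129 = 2503/129
  16 + 129/2503 = 40177/2503

40177/2503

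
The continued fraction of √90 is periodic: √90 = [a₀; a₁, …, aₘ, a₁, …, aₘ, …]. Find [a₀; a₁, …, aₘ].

a₀ = ⌊√90⌋ = 9.
With m₀=0, d₀=1 and mₖ₊₁ = dₖaₖ − mₖ, dₖ₊₁ = (n − mₖ₊₁²)/dₖ, aₖ₊₁ = ⌊(a₀+mₖ₊₁)/dₖ₊₁⌋:
  k=1: m=9, d=9, a=2
  k=2: m=9, d=1, a=18
d=1 and a=2a₀=18 at k=2, so the next step gives (m, d) = (9, 9) again — its k=1 value — and the period has length 2.

[9; 2, 18]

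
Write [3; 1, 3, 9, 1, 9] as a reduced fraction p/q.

1525/406

Using pₖ = aₖpₖ₋₁ + pₖ₋₂ and qₖ = aₖqₖ₋₁ + qₖ₋₂:
  k=0: a=3, p=3, q=1
  k=1: a=1, p=4, q=1
  k=2: a=3, p=15, q=4
  k=3: a=9, p=139, q=37
  k=4: a=1, p=154, q=41
  k=5: a=9, p=1525, q=406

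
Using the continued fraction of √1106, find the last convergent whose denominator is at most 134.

1297/39

√1106 = [33; 3, 1, 8, 1, 3, 66, …] (period length 6).
Convergents:
  p_0/q_0 = 33/1
  p_1/q_1 = 100/3
  p_2/q_2 = 133/4
  p_3/q_3 = 1164/35
  p_4/q_4 = 1297/39
  p_5/q_5 = 5055/152
q_4 = 39 ≤ 134 < 152 = q_5, so the answer is 1297/39.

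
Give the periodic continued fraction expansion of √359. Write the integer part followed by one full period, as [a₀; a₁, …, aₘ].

[18; 1, 17, 1, 36]

a₀ = ⌊√359⌋ = 18.
With m₀=0, d₀=1 and mₖ₊₁ = dₖaₖ − mₖ, dₖ₊₁ = (n − mₖ₊₁²)/dₖ, aₖ₊₁ = ⌊(a₀+mₖ₊₁)/dₖ₊₁⌋:
  k=1: m=18, d=35, a=1
  k=2: m=17, d=2, a=17
  k=3: m=17, d=35, a=1
  k=4: m=18, d=1, a=36
d=1 and a=2a₀=36 at k=4, so the next step gives (m, d) = (18, 35) again — its k=1 value — and the period has length 4.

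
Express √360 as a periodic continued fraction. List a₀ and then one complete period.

[18; 1, 36]

a₀ = ⌊√360⌋ = 18.
With m₀=0, d₀=1 and mₖ₊₁ = dₖaₖ − mₖ, dₖ₊₁ = (n − mₖ₊₁²)/dₖ, aₖ₊₁ = ⌊(a₀+mₖ₊₁)/dₖ₊₁⌋:
  k=1: m=18, d=36, a=1
  k=2: m=18, d=1, a=36
d=1 and a=2a₀=36 at k=2, so the next step gives (m, d) = (18, 36) again — its k=1 value — and the period has length 2.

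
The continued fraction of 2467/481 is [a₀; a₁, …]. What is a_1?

7

2467 = 5·481 + 62   →  a_0 = 5
481 = 7·62 + 47   →  a_1 = 7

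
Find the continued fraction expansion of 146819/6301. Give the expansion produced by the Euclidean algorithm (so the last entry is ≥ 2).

146819 = 23×6301 + 1896
6301 = 3×1896 + 613
1896 = 3×613 + 57
613 = 10×57 + 43
57 = 1×43 + 14
43 = 3×14 + 1
14 = 14×1 + 0  (stop)
So 146819/6301 = [23; 3, 3, 10, 1, 3, 14].

[23; 3, 3, 10, 1, 3, 14]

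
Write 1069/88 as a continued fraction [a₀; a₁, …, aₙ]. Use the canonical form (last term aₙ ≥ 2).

1069 = 12·88 + 13
88 = 6·13 + 10
13 = 1·10 + 3
10 = 3·3 + 1
3 = 3·1 + 0  (stop)
So 1069/88 = [12; 6, 1, 3, 3].

[12; 6, 1, 3, 3]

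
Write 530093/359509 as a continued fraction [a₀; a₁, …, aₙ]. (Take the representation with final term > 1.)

[1; 2, 9, 3, 3, 14, 7, 18]

530093 = 1·359509 + 170584
359509 = 2·170584 + 18341
170584 = 9·18341 + 5515
18341 = 3·5515 + 1796
5515 = 3·1796 + 127
1796 = 14·127 + 18
127 = 7·18 + 1
18 = 18·1 + 0  (stop)
So 530093/359509 = [1; 2, 9, 3, 3, 14, 7, 18].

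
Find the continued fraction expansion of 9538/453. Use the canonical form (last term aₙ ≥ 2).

9538 = 21·453 + 25
453 = 18·25 + 3
25 = 8·3 + 1
3 = 3·1 + 0  (stop)
So 9538/453 = [21; 18, 8, 3].

[21; 18, 8, 3]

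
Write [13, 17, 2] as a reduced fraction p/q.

Fold from the inside: start with 2/1.
  17 + 1/2 = 35/2
  13 + 2/35 = 457/35

457/35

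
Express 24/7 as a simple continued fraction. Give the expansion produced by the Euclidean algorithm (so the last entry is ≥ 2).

24 = 3*7 + 3
7 = 2*3 + 1
3 = 3*1 + 0  (stop)
So 24/7 = [3; 2, 3].

[3; 2, 3]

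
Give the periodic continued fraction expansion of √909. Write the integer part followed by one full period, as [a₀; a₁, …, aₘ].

a₀ = ⌊√909⌋ = 30.

[30; 6, 1, 2, 6, 2, 1, 6, 60]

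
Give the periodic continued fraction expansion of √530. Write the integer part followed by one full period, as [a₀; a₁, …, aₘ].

[23; 46]

a₀ = ⌊√530⌋ = 23.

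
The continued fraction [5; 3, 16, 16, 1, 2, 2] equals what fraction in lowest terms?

Fold from the inside: start with 2/1.
  2 + 1/2 = 5/2
  1 + 2/5 = 7/5
  16 + 5/7 = 117/7
  16 + 7/117 = 1879/117
  3 + 117/1879 = 5754/1879
  5 + 1879/5754 = 30649/5754

30649/5754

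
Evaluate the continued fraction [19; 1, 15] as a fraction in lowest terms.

Using pₖ = aₖpₖ₋₁ + pₖ₋₂ and qₖ = aₖqₖ₋₁ + qₖ₋₂:
  k=0: a=19, p=19, q=1
  k=1: a=1, p=20, q=1
  k=2: a=15, p=319, q=16

319/16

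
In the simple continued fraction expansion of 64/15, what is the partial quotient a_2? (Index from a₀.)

1

64 = 4·15 + 4   →  a_0 = 4
15 = 3·4 + 3   →  a_1 = 3
4 = 1·3 + 1   →  a_2 = 1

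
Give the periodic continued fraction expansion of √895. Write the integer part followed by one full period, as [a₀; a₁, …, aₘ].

a₀ = ⌊√895⌋ = 29.

[29; 1, 10, 1, 58]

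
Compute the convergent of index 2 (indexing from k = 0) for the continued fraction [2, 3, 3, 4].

Using pₖ = aₖpₖ₋₁ + pₖ₋₂, qₖ = aₖqₖ₋₁ + qₖ₋₂ (with p₋₁=1, p₋₂=0, q₋₁=0, q₋₂=1):
  k=0: a=2, p=2, q=1
  k=1: a=3, p=7, q=3
  k=2: a=3, p=23, q=10

23/10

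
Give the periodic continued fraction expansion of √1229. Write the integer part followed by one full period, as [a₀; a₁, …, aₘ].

[35; 17, 1, 1, 17, 70]

a₀ = ⌊√1229⌋ = 35.
With m₀=0, d₀=1 and mₖ₊₁ = dₖaₖ − mₖ, dₖ₊₁ = (n − mₖ₊₁²)/dₖ, aₖ₊₁ = ⌊(a₀+mₖ₊₁)/dₖ₊₁⌋:
  k=1: m=35, d=4, a=17
  k=2: m=33, d=35, a=1
  k=3: m=2, d=35, a=1
  k=4: m=33, d=4, a=17
  k=5: m=35, d=1, a=70
d=1 and a=2a₀=70 at k=5, so the next step gives (m, d) = (35, 4) again — its k=1 value — and the period has length 5.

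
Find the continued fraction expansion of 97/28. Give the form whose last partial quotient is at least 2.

[3; 2, 6, 2]

97 = 3·28 + 13
28 = 2·13 + 2
13 = 6·2 + 1
2 = 2·1 + 0  (stop)
So 97/28 = [3; 2, 6, 2].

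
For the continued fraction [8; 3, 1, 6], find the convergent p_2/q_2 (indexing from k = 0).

Using pₖ = aₖpₖ₋₁ + pₖ₋₂, qₖ = aₖqₖ₋₁ + qₖ₋₂ (with p₋₁=1, p₋₂=0, q₋₁=0, q₋₂=1):
  k=0: a=8, p=8, q=1
  k=1: a=3, p=25, q=3
  k=2: a=1, p=33, q=4

33/4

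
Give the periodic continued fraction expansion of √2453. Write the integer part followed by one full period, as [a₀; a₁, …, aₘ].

a₀ = ⌊√2453⌋ = 49.
With m₀=0, d₀=1 and mₖ₊₁ = dₖaₖ − mₖ, dₖ₊₁ = (n − mₖ₊₁²)/dₖ, aₖ₊₁ = ⌊(a₀+mₖ₊₁)/dₖ₊₁⌋:
  k=1: m=49, d=52, a=1
  k=2: m=3, d=47, a=1
  k=3: m=44, d=11, a=8
  k=4: m=44, d=47, a=1
  k=5: m=3, d=52, a=1
  k=6: m=49, d=1, a=98
d=1 and a=2a₀=98 at k=6, so the next step gives (m, d) = (49, 52) again — its k=1 value — and the period has length 6.

[49; 1, 1, 8, 1, 1, 98]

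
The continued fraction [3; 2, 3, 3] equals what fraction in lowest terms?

Fold from the inside: start with 3/1.
  3 + 1/3 = 10/3
  2 + 3/10 = 23/10
  3 + 10/23 = 79/23

79/23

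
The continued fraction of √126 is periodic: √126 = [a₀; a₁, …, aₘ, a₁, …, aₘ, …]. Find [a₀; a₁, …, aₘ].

a₀ = ⌊√126⌋ = 11.

[11; 4, 2, 4, 22]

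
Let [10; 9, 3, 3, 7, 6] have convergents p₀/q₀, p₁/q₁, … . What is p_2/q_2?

Using pₖ = aₖpₖ₋₁ + pₖ₋₂, qₖ = aₖqₖ₋₁ + qₖ₋₂ (with p₋₁=1, p₋₂=0, q₋₁=0, q₋₂=1):
  k=0: a=10, p=10, q=1
  k=1: a=9, p=91, q=9
  k=2: a=3, p=283, q=28

283/28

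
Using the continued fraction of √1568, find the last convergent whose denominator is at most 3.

79/2

√1568 = [39; 1, 1, 2, 19, 2, 1, 1, 78, …] (period length 8).
Convergents:
  p_0/q_0 = 39/1
  p_1/q_1 = 40/1
  p_2/q_2 = 79/2
  p_3/q_3 = 198/5
q_2 = 2 ≤ 3 < 5 = q_3, so the answer is 79/2.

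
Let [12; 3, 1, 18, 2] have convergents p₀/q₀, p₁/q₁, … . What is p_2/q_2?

Using pₖ = aₖpₖ₋₁ + pₖ₋₂, qₖ = aₖqₖ₋₁ + qₖ₋₂ (with p₋₁=1, p₋₂=0, q₋₁=0, q₋₂=1):
  k=0: a=12, p=12, q=1
  k=1: a=3, p=37, q=3
  k=2: a=1, p=49, q=4

49/4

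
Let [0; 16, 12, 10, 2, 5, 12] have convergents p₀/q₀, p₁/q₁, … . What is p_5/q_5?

Using pₖ = aₖpₖ₋₁ + pₖ₋₂, qₖ = aₖqₖ₋₁ + qₖ₋₂ (with p₋₁=1, p₋₂=0, q₋₁=0, q₋₂=1):
  k=0: a=0, p=0, q=1
  k=1: a=16, p=1, q=16
  k=2: a=12, p=12, q=193
  k=3: a=10, p=121, q=1946
  k=4: a=2, p=254, q=4085
  k=5: a=5, p=1391, q=22371

1391/22371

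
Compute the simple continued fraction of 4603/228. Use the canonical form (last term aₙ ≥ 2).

4603 = 20*228 + 43
228 = 5*43 + 13
43 = 3*13 + 4
13 = 3*4 + 1
4 = 4*1 + 0  (stop)
So 4603/228 = [20; 5, 3, 3, 4].

[20; 5, 3, 3, 4]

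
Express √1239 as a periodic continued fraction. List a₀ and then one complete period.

[35; 5, 70]

a₀ = ⌊√1239⌋ = 35.
With m₀=0, d₀=1 and mₖ₊₁ = dₖaₖ − mₖ, dₖ₊₁ = (n − mₖ₊₁²)/dₖ, aₖ₊₁ = ⌊(a₀+mₖ₊₁)/dₖ₊₁⌋:
  k=1: m=35, d=14, a=5
  k=2: m=35, d=1, a=70
d=1 and a=2a₀=70 at k=2, so the next step gives (m, d) = (35, 14) again — its k=1 value — and the period has length 2.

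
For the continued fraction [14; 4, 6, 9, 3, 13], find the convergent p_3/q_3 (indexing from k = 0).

3261/229

Using pₖ = aₖpₖ₋₁ + pₖ₋₂, qₖ = aₖqₖ₋₁ + qₖ₋₂ (with p₋₁=1, p₋₂=0, q₋₁=0, q₋₂=1):
  k=0: a=14, p=14, q=1
  k=1: a=4, p=57, q=4
  k=2: a=6, p=356, q=25
  k=3: a=9, p=3261, q=229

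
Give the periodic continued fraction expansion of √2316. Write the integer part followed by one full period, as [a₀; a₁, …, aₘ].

[48; 8, 96]

a₀ = ⌊√2316⌋ = 48.
With m₀=0, d₀=1 and mₖ₊₁ = dₖaₖ − mₖ, dₖ₊₁ = (n − mₖ₊₁²)/dₖ, aₖ₊₁ = ⌊(a₀+mₖ₊₁)/dₖ₊₁⌋:
  k=1: m=48, d=12, a=8
  k=2: m=48, d=1, a=96
d=1 and a=2a₀=96 at k=2, so the next step gives (m, d) = (48, 12) again — its k=1 value — and the period has length 2.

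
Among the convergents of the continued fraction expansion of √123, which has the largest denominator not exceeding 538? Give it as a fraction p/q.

√123 = [11; 11, 22, …] (period length 2).
Convergents:
  p_0/q_0 = 11/1
  p_1/q_1 = 122/11
  p_2/q_2 = 2695/243
  p_3/q_3 = 29767/2684
q_2 = 243 ≤ 538 < 2684 = q_3, so the answer is 2695/243.

2695/243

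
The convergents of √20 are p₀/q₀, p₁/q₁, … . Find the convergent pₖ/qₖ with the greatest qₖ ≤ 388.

√20 = [4; 2, 8, …] (period length 2).
Convergents:
  p_0/q_0 = 4/1
  p_1/q_1 = 9/2
  p_2/q_2 = 76/17
  p_3/q_3 = 161/36
  p_4/q_4 = 1364/305
  p_5/q_5 = 2889/646
q_4 = 305 ≤ 388 < 646 = q_5, so the answer is 1364/305.

1364/305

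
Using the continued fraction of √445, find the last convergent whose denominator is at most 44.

√445 = [21; 10, 1, 1, 10, 42, …] (period length 5).
Convergents:
  p_0/q_0 = 21/1
  p_1/q_1 = 211/10
  p_2/q_2 = 232/11
  p_3/q_3 = 443/21
  p_4/q_4 = 4662/221
q_3 = 21 ≤ 44 < 221 = q_4, so the answer is 443/21.

443/21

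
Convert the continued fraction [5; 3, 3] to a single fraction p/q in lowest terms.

53/10

Fold from the inside: start with 3/1.
  3 + 1/3 = 10/3
  5 + 3/10 = 53/10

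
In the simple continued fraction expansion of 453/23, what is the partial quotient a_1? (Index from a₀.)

1

453 = 19·23 + 16   →  a_0 = 19
23 = 1·16 + 7   →  a_1 = 1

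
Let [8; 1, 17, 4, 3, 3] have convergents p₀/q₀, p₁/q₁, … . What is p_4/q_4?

2120/237

Using pₖ = aₖpₖ₋₁ + pₖ₋₂, qₖ = aₖqₖ₋₁ + qₖ₋₂ (with p₋₁=1, p₋₂=0, q₋₁=0, q₋₂=1):
  k=0: a=8, p=8, q=1
  k=1: a=1, p=9, q=1
  k=2: a=17, p=161, q=18
  k=3: a=4, p=653, q=73
  k=4: a=3, p=2120, q=237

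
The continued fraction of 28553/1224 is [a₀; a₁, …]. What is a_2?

19

28553 = 23·1224 + 401   →  a_0 = 23
1224 = 3·401 + 21   →  a_1 = 3
401 = 19·21 + 2   →  a_2 = 19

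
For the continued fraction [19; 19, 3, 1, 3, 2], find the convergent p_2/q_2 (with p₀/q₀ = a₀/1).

1105/58

Using pₖ = aₖpₖ₋₁ + pₖ₋₂, qₖ = aₖqₖ₋₁ + qₖ₋₂ (with p₋₁=1, p₋₂=0, q₋₁=0, q₋₂=1):
  k=0: a=19, p=19, q=1
  k=1: a=19, p=362, q=19
  k=2: a=3, p=1105, q=58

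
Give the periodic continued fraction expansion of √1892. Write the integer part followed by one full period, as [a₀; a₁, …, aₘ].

a₀ = ⌊√1892⌋ = 43.
With m₀=0, d₀=1 and mₖ₊₁ = dₖaₖ − mₖ, dₖ₊₁ = (n − mₖ₊₁²)/dₖ, aₖ₊₁ = ⌊(a₀+mₖ₊₁)/dₖ₊₁⌋:
  k=1: m=43, d=43, a=2
  k=2: m=43, d=1, a=86
d=1 and a=2a₀=86 at k=2, so the next step gives (m, d) = (43, 43) again — its k=1 value — and the period has length 2.

[43; 2, 86]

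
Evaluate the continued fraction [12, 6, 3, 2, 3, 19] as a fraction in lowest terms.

35419/2913

Using pₖ = aₖpₖ₋₁ + pₖ₋₂ and qₖ = aₖqₖ₋₁ + qₖ₋₂:
  k=0: a=12, p=12, q=1
  k=1: a=6, p=73, q=6
  k=2: a=3, p=231, q=19
  k=3: a=2, p=535, q=44
  k=4: a=3, p=1836, q=151
  k=5: a=19, p=35419, q=2913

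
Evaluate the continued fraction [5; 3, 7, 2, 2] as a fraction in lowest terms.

Using pₖ = aₖpₖ₋₁ + pₖ₋₂ and qₖ = aₖqₖ₋₁ + qₖ₋₂:
  k=0: a=5, p=5, q=1
  k=1: a=3, p=16, q=3
  k=2: a=7, p=117, q=22
  k=3: a=2, p=250, q=47
  k=4: a=2, p=617, q=116

617/116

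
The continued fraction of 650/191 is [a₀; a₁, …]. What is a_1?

2

650 = 3·191 + 77   →  a_0 = 3
191 = 2·77 + 37   →  a_1 = 2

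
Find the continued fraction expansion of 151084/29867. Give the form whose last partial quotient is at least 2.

151084 = 5·29867 + 1749
29867 = 17·1749 + 134
1749 = 13·134 + 7
134 = 19·7 + 1
7 = 7·1 + 0  (stop)
So 151084/29867 = [5; 17, 13, 19, 7].

[5; 17, 13, 19, 7]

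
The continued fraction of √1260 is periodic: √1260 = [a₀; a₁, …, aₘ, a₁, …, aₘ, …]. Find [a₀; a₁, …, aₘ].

a₀ = ⌊√1260⌋ = 35.

[35; 2, 70]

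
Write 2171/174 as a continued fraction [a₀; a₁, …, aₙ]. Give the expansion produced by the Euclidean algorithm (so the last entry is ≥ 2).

2171 = 12*174 + 83
174 = 2*83 + 8
83 = 10*8 + 3
8 = 2*3 + 2
3 = 1*2 + 1
2 = 2*1 + 0  (stop)
So 2171/174 = [12; 2, 10, 2, 1, 2].

[12; 2, 10, 2, 1, 2]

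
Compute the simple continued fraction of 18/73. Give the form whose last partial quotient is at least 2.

[0; 4, 18]

18 = 0*73 + 18
73 = 4*18 + 1
18 = 18*1 + 0  (stop)
So 18/73 = [0; 4, 18].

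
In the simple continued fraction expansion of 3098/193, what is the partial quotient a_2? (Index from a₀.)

3

3098 = 16·193 + 10   →  a_0 = 16
193 = 19·10 + 3   →  a_1 = 19
10 = 3·3 + 1   →  a_2 = 3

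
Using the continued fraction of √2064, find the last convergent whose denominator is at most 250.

7269/160

√2064 = [45; 2, 3, 7, 3, 2, 90, …] (period length 6).
Convergents:
  p_0/q_0 = 45/1
  p_1/q_1 = 91/2
  p_2/q_2 = 318/7
  p_3/q_3 = 2317/51
  p_4/q_4 = 7269/160
  p_5/q_5 = 16855/371
q_4 = 160 ≤ 250 < 371 = q_5, so the answer is 7269/160.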